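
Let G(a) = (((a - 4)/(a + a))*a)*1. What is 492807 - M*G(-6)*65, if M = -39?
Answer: 480132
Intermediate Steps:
G(a) = -2 + a/2 (G(a) = (((-4 + a)/((2*a)))*a)*1 = (((-4 + a)*(1/(2*a)))*a)*1 = (((-4 + a)/(2*a))*a)*1 = (-2 + a/2)*1 = -2 + a/2)
492807 - M*G(-6)*65 = 492807 - (-39*(-2 + (½)*(-6)))*65 = 492807 - (-39*(-2 - 3))*65 = 492807 - (-39*(-5))*65 = 492807 - 195*65 = 492807 - 1*12675 = 492807 - 12675 = 480132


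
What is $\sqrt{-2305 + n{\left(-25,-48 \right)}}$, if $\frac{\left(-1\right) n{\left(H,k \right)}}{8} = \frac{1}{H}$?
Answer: $\frac{i \sqrt{57617}}{5} \approx 48.007 i$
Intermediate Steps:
$n{\left(H,k \right)} = - \frac{8}{H}$
$\sqrt{-2305 + n{\left(-25,-48 \right)}} = \sqrt{-2305 - \frac{8}{-25}} = \sqrt{-2305 - - \frac{8}{25}} = \sqrt{-2305 + \frac{8}{25}} = \sqrt{- \frac{57617}{25}} = \frac{i \sqrt{57617}}{5}$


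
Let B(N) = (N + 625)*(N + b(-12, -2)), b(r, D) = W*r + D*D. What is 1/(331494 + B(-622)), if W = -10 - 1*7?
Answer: 1/330252 ≈ 3.0280e-6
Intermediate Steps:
W = -17 (W = -10 - 7 = -17)
b(r, D) = D² - 17*r (b(r, D) = -17*r + D*D = -17*r + D² = D² - 17*r)
B(N) = (208 + N)*(625 + N) (B(N) = (N + 625)*(N + ((-2)² - 17*(-12))) = (625 + N)*(N + (4 + 204)) = (625 + N)*(N + 208) = (625 + N)*(208 + N) = (208 + N)*(625 + N))
1/(331494 + B(-622)) = 1/(331494 + (130000 + (-622)² + 833*(-622))) = 1/(331494 + (130000 + 386884 - 518126)) = 1/(331494 - 1242) = 1/330252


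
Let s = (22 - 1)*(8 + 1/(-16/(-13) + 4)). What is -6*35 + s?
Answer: -2583/68 ≈ -37.985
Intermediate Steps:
s = 11697/68 (s = 21*(8 + 1/(-16*(-1/13) + 4)) = 21*(8 + 1/(16/13 + 4)) = 21*(8 + 1/(68/13)) = 21*(8 + 13/68) = 21*(557/68) = 11697/68 ≈ 172.01)
-6*35 + s = -6*35 + 11697/68 = -210 + 11697/68 = -2583/68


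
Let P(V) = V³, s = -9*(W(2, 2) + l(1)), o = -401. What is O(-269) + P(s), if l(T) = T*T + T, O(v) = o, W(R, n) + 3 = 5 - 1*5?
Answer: 328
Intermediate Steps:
W(R, n) = -3 (W(R, n) = -3 + (5 - 1*5) = -3 + (5 - 5) = -3 + 0 = -3)
O(v) = -401
l(T) = T + T² (l(T) = T² + T = T + T²)
s = 9 (s = -9*(-3 + 1*(1 + 1)) = -9*(-3 + 1*2) = -9*(-3 + 2) = -9*(-1) = 9)
O(-269) + P(s) = -401 + 9³ = -401 + 729 = 328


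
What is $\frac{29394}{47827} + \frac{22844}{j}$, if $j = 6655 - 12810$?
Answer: $- \frac{911639918}{294375185} \approx -3.0969$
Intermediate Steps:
$j = -6155$
$\frac{29394}{47827} + \frac{22844}{j} = \frac{29394}{47827} + \frac{22844}{-6155} = 29394 \cdot \frac{1}{47827} + 22844 \left(- \frac{1}{6155}\right) = \frac{29394}{47827} - \frac{22844}{6155} = - \frac{911639918}{294375185}$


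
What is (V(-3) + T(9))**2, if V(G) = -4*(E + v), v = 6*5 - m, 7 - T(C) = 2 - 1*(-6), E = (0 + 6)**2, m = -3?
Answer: 76729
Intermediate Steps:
E = 36 (E = 6**2 = 36)
T(C) = -1 (T(C) = 7 - (2 - 1*(-6)) = 7 - (2 + 6) = 7 - 1*8 = 7 - 8 = -1)
v = 33 (v = 6*5 - 1*(-3) = 30 + 3 = 33)
V(G) = -276 (V(G) = -4*(36 + 33) = -4*69 = -276)
(V(-3) + T(9))**2 = (-276 - 1)**2 = (-277)**2 = 76729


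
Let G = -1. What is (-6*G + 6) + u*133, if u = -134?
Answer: -17810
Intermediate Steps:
(-6*G + 6) + u*133 = (-6*(-1) + 6) - 134*133 = (6 + 6) - 17822 = 12 - 17822 = -17810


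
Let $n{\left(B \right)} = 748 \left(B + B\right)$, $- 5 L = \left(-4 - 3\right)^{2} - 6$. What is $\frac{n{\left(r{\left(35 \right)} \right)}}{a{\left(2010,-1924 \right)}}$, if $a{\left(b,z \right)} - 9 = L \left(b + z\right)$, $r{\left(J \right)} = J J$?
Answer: $- \frac{9163000}{3653} \approx -2508.3$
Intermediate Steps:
$r{\left(J \right)} = J^{2}$
$L = - \frac{43}{5}$ ($L = - \frac{\left(-4 - 3\right)^{2} - 6}{5} = - \frac{\left(-7\right)^{2} - 6}{5} = - \frac{49 - 6}{5} = \left(- \frac{1}{5}\right) 43 = - \frac{43}{5} \approx -8.6$)
$n{\left(B \right)} = 1496 B$ ($n{\left(B \right)} = 748 \cdot 2 B = 1496 B$)
$a{\left(b,z \right)} = 9 - \frac{43 b}{5} - \frac{43 z}{5}$ ($a{\left(b,z \right)} = 9 - \frac{43 \left(b + z\right)}{5} = 9 - \left(\frac{43 b}{5} + \frac{43 z}{5}\right) = 9 - \frac{43 b}{5} - \frac{43 z}{5}$)
$\frac{n{\left(r{\left(35 \right)} \right)}}{a{\left(2010,-1924 \right)}} = \frac{1496 \cdot 35^{2}}{9 - 17286 - - \frac{82732}{5}} = \frac{1496 \cdot 1225}{9 - 17286 + \frac{82732}{5}} = \frac{1832600}{- \frac{3653}{5}} = 1832600 \left(- \frac{5}{3653}\right) = - \frac{9163000}{3653}$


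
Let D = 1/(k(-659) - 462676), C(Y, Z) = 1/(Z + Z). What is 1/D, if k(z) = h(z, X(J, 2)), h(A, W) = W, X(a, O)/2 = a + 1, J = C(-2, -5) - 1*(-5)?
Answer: -2313321/5 ≈ -4.6266e+5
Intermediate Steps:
C(Y, Z) = 1/(2*Z)
J = 49/10 (J = (1/2)/(-5) - 1*(-5) = (1/2)*(-1/5) + 5 = -1/10 + 5 = 49/10 ≈ 4.9000)
X(a, O) = 2 + 2*a (X(a, O) = 2*(a + 1) = 2*(1 + a) = 2 + 2*a)
k(z) = 59/5 (k(z) = 2 + 2*(49/10) = 2 + 49/5 = 59/5)
D = -5/2313321 (D = 1/(59/5 - 462676) = 1/(-2313321/5) = -5/2313321 ≈ -2.1614e-6)
1/D = 1/(-5/2313321) = -2313321/5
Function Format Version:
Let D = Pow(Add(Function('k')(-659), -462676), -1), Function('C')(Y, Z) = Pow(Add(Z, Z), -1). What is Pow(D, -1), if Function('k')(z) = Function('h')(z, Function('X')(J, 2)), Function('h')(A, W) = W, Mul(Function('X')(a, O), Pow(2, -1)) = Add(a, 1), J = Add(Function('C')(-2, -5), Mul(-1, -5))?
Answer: Rational(-2313321, 5) ≈ -4.6266e+5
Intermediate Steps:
Function('C')(Y, Z) = Mul(Rational(1, 2), Pow(Z, -1)) (Function('C')(Y, Z) = Pow(Mul(2, Z), -1) = Mul(Rational(1, 2), Pow(Z, -1)))
J = Rational(49, 10) (J = Add(Mul(Rational(1, 2), Pow(-5, -1)), Mul(-1, -5)) = Add(Mul(Rational(1, 2), Rational(-1, 5)), 5) = Add(Rational(-1, 10), 5) = Rational(49, 10) ≈ 4.9000)
Function('X')(a, O) = Add(2, Mul(2, a)) (Function('X')(a, O) = Mul(2, Add(a, 1)) = Mul(2, Add(1, a)) = Add(2, Mul(2, a)))
Function('k')(z) = Rational(59, 5) (Function('k')(z) = Add(2, Mul(2, Rational(49, 10))) = Add(2, Rational(49, 5)) = Rational(59, 5))
D = Rational(-5, 2313321) (D = Pow(Add(Rational(59, 5), -462676), -1) = Pow(Rational(-2313321, 5), -1) = Rational(-5, 2313321) ≈ -2.1614e-6)
Pow(D, -1) = Pow(Rational(-5, 2313321), -1) = Rational(-2313321, 5)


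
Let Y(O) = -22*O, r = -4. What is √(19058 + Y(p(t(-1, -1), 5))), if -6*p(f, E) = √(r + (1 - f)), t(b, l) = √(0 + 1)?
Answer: √(171522 + 66*I)/3 ≈ 138.05 + 0.02656*I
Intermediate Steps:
t(b, l) = 1 (t(b, l) = √1 = 1)
p(f, E) = -√(-3 - f)/6 (p(f, E) = -√(-4 + (1 - f))/6 = -√(-3 - f)/6)
√(19058 + Y(p(t(-1, -1), 5))) = √(19058 - (-11)*√(-3 - 1*1)/3) = √(19058 - (-11)*√(-3 - 1)/3) = √(19058 - (-11)*√(-4)/3) = √(19058 - (-11)*2*I/3) = √(19058 - (-22)*I/3) = √(19058 + 22*I/3)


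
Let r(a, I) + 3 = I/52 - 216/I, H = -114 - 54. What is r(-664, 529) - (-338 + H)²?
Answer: -7042852203/27508 ≈ -2.5603e+5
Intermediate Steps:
H = -168
r(a, I) = -3 - 216/I + I/52 (r(a, I) = -3 + (I/52 - 216/I) = -3 + (-216/I + I/52) = -3 - 216/I + I/52)
r(-664, 529) - (-338 + H)² = (-3 - 216/529 + (1/52)*529) - (-338 - 168)² = (-3 - 216*1/529 + 529/52) - 1*(-506)² = (-3 - 216/529 + 529/52) - 1*256036 = 186085/27508 - 256036 = -7042852203/27508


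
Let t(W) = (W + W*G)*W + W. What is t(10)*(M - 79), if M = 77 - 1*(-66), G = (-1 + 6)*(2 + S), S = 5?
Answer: 231040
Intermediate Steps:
G = 35 (G = (-1 + 6)*(2 + 5) = 5*7 = 35)
M = 143 (M = 77 + 66 = 143)
t(W) = W + 36*W² (t(W) = (W + W*35)*W + W = (W + 35*W)*W + W = (36*W)*W + W = 36*W² + W = W + 36*W²)
t(10)*(M - 79) = (10*(1 + 36*10))*(143 - 79) = (10*(1 + 360))*64 = (10*361)*64 = 3610*64 = 231040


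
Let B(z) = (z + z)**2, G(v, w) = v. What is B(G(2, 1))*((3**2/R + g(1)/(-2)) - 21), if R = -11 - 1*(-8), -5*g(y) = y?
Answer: -1912/5 ≈ -382.40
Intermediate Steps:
g(y) = -y/5
R = -3 (R = -11 + 8 = -3)
B(z) = 4*z**2 (B(z) = (2*z)**2 = 4*z**2)
B(G(2, 1))*((3**2/R + g(1)/(-2)) - 21) = (4*2**2)*((3**2/(-3) - 1/5*1/(-2)) - 21) = (4*4)*((9*(-1/3) - 1/5*(-1/2)) - 21) = 16*((-3 + 1/10) - 21) = 16*(-29/10 - 21) = 16*(-239/10) = -1912/5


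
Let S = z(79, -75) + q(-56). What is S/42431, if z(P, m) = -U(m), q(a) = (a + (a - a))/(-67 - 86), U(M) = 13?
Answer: -1933/6491943 ≈ -0.00029775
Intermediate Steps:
q(a) = -a/153 (q(a) = (a + 0)/(-153) = a*(-1/153) = -a/153)
z(P, m) = -13 (z(P, m) = -1*13 = -13)
S = -1933/153 (S = -13 - 1/153*(-56) = -13 + 56/153 = -1933/153 ≈ -12.634)
S/42431 = -1933/153/42431 = -1933/153*1/42431 = -1933/6491943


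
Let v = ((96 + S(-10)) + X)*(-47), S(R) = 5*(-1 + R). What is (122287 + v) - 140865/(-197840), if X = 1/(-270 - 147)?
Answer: 1985936275997/16499856 ≈ 1.2036e+5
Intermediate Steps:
S(R) = -5 + 5*R
X = -1/417 (X = 1/(-417) = -1/417 ≈ -0.0023981)
v = -803512/417 (v = ((96 + (-5 + 5*(-10))) - 1/417)*(-47) = ((96 + (-5 - 50)) - 1/417)*(-47) = ((96 - 55) - 1/417)*(-47) = (41 - 1/417)*(-47) = (17096/417)*(-47) = -803512/417 ≈ -1926.9)
(122287 + v) - 140865/(-197840) = (122287 - 803512/417) - 140865/(-197840) = 50190167/417 - 140865*(-1/197840) = 50190167/417 + 28173/39568 = 1985936275997/16499856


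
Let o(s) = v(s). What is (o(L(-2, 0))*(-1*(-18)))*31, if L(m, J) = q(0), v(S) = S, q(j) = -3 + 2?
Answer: -558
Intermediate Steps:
q(j) = -1
L(m, J) = -1
o(s) = s
(o(L(-2, 0))*(-1*(-18)))*31 = -(-1)*(-18)*31 = -1*18*31 = -18*31 = -558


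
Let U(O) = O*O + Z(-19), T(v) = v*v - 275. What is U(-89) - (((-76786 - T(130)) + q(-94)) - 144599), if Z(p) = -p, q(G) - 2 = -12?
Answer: 245960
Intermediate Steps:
q(G) = -10 (q(G) = 2 - 12 = -10)
T(v) = -275 + v² (T(v) = v² - 275 = -275 + v²)
U(O) = 19 + O² (U(O) = O*O - 1*(-19) = O² + 19 = 19 + O²)
U(-89) - (((-76786 - T(130)) + q(-94)) - 144599) = (19 + (-89)²) - (((-76786 - (-275 + 130²)) - 10) - 144599) = (19 + 7921) - (((-76786 - (-275 + 16900)) - 10) - 144599) = 7940 - (((-76786 - 1*16625) - 10) - 144599) = 7940 - (((-76786 - 16625) - 10) - 144599) = 7940 - ((-93411 - 10) - 144599) = 7940 - (-93421 - 144599) = 7940 - 1*(-238020) = 7940 + 238020 = 245960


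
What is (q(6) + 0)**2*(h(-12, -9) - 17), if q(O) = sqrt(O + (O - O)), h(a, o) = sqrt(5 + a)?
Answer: -102 + 6*I*sqrt(7) ≈ -102.0 + 15.875*I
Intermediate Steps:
q(O) = sqrt(O) (q(O) = sqrt(O + 0) = sqrt(O))
(q(6) + 0)**2*(h(-12, -9) - 17) = (sqrt(6) + 0)**2*(sqrt(5 - 12) - 17) = (sqrt(6))**2*(sqrt(-7) - 17) = 6*(I*sqrt(7) - 17) = 6*(-17 + I*sqrt(7)) = -102 + 6*I*sqrt(7)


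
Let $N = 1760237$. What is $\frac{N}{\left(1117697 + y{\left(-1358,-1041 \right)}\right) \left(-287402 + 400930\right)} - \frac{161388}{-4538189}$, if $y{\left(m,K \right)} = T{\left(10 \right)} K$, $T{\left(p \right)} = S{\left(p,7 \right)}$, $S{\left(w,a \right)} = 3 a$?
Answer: $\frac{20085957793809097}{564587332098622112} \approx 0.035576$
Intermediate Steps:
$T{\left(p \right)} = 21$ ($T{\left(p \right)} = 3 \cdot 7 = 21$)
$y{\left(m,K \right)} = 21 K$
$\frac{N}{\left(1117697 + y{\left(-1358,-1041 \right)}\right) \left(-287402 + 400930\right)} - \frac{161388}{-4538189} = \frac{1760237}{\left(1117697 + 21 \left(-1041\right)\right) \left(-287402 + 400930\right)} - \frac{161388}{-4538189} = \frac{1760237}{\left(1117697 - 21861\right) 113528} - - \frac{161388}{4538189} = \frac{1760237}{1095836 \cdot 113528} + \frac{161388}{4538189} = \frac{1760237}{124408069408} + \frac{161388}{4538189} = \frac{20085957793809097}{564587332098622112}$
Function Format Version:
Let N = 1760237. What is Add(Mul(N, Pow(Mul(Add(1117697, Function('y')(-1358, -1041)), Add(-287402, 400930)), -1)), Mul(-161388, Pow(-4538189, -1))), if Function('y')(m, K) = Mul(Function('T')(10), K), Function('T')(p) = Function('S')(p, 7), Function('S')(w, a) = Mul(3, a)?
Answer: Rational(20085957793809097, 564587332098622112) ≈ 0.035576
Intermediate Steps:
Function('T')(p) = 21 (Function('T')(p) = Mul(3, 7) = 21)
Function('y')(m, K) = Mul(21, K)
Add(Mul(N, Pow(Mul(Add(1117697, Function('y')(-1358, -1041)), Add(-287402, 400930)), -1)), Mul(-161388, Pow(-4538189, -1))) = Add(Mul(1760237, Pow(Mul(Add(1117697, Mul(21, -1041)), Add(-287402, 400930)), -1)), Mul(-161388, Pow(-4538189, -1))) = Add(Mul(1760237, Pow(Mul(Add(1117697, -21861), 113528), -1)), Mul(-161388, Rational(-1, 4538189))) = Add(Mul(1760237, Pow(Mul(1095836, 113528), -1)), Rational(161388, 4538189)) = Add(Mul(1760237, Pow(124408069408, -1)), Rational(161388, 4538189)) = Add(Mul(1760237, Rational(1, 124408069408)), Rational(161388, 4538189)) = Add(Rational(1760237, 124408069408), Rational(161388, 4538189)) = Rational(20085957793809097, 564587332098622112)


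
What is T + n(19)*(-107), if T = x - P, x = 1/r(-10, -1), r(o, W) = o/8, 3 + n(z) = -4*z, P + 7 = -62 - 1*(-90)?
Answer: 42156/5 ≈ 8431.2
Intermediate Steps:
P = 21 (P = -7 + (-62 - 1*(-90)) = -7 + (-62 + 90) = -7 + 28 = 21)
n(z) = -3 - 4*z
r(o, W) = o/8 (r(o, W) = o*(⅛) = o/8)
x = -⅘ (x = 1/((⅛)*(-10)) = 1/(-5/4) = -⅘ ≈ -0.80000)
T = -109/5 (T = -⅘ - 1*21 = -⅘ - 21 = -109/5 ≈ -21.800)
T + n(19)*(-107) = -109/5 + (-3 - 4*19)*(-107) = -109/5 + (-3 - 76)*(-107) = -109/5 - 79*(-107) = -109/5 + 8453 = 42156/5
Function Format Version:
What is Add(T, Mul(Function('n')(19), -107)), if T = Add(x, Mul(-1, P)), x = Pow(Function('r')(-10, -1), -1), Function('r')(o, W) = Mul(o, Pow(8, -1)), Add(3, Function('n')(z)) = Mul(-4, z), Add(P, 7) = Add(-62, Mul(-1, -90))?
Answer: Rational(42156, 5) ≈ 8431.2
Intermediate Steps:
P = 21 (P = Add(-7, Add(-62, Mul(-1, -90))) = Add(-7, Add(-62, 90)) = Add(-7, 28) = 21)
Function('n')(z) = Add(-3, Mul(-4, z))
Function('r')(o, W) = Mul(Rational(1, 8), o) (Function('r')(o, W) = Mul(o, Rational(1, 8)) = Mul(Rational(1, 8), o))
x = Rational(-4, 5) (x = Pow(Mul(Rational(1, 8), -10), -1) = Pow(Rational(-5, 4), -1) = Rational(-4, 5) ≈ -0.80000)
T = Rational(-109, 5) (T = Add(Rational(-4, 5), Mul(-1, 21)) = Add(Rational(-4, 5), -21) = Rational(-109, 5) ≈ -21.800)
Add(T, Mul(Function('n')(19), -107)) = Add(Rational(-109, 5), Mul(Add(-3, Mul(-4, 19)), -107)) = Add(Rational(-109, 5), Mul(Add(-3, -76), -107)) = Add(Rational(-109, 5), Mul(-79, -107)) = Add(Rational(-109, 5), 8453) = Rational(42156, 5)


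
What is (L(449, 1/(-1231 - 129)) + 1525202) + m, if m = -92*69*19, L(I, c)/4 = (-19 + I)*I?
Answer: 2176870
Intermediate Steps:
L(I, c) = 4*I*(-19 + I) (L(I, c) = 4*((-19 + I)*I) = 4*(I*(-19 + I)) = 4*I*(-19 + I))
m = -120612 (m = -6348*19 = -120612)
(L(449, 1/(-1231 - 129)) + 1525202) + m = (4*449*(-19 + 449) + 1525202) - 120612 = (4*449*430 + 1525202) - 120612 = (772280 + 1525202) - 120612 = 2297482 - 120612 = 2176870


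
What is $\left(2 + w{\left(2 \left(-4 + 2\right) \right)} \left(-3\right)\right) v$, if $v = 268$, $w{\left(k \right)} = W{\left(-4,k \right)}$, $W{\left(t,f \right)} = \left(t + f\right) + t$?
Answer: $10184$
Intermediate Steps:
$W{\left(t,f \right)} = f + 2 t$ ($W{\left(t,f \right)} = \left(f + t\right) + t = f + 2 t$)
$w{\left(k \right)} = -8 + k$ ($w{\left(k \right)} = k + 2 \left(-4\right) = k - 8 = -8 + k$)
$\left(2 + w{\left(2 \left(-4 + 2\right) \right)} \left(-3\right)\right) v = \left(2 + \left(-8 + 2 \left(-4 + 2\right)\right) \left(-3\right)\right) 268 = \left(2 + \left(-8 + 2 \left(-2\right)\right) \left(-3\right)\right) 268 = \left(2 + \left(-8 - 4\right) \left(-3\right)\right) 268 = \left(2 - -36\right) 268 = \left(2 + 36\right) 268 = 38 \cdot 268 = 10184$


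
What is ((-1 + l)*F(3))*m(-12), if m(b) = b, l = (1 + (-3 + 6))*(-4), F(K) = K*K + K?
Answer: 2448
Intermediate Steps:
F(K) = K + K² (F(K) = K² + K = K + K²)
l = -16 (l = (1 + 3)*(-4) = 4*(-4) = -16)
((-1 + l)*F(3))*m(-12) = ((-1 - 16)*(3*(1 + 3)))*(-12) = -51*4*(-12) = -17*12*(-12) = -204*(-12) = 2448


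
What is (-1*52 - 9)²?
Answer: 3721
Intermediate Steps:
(-1*52 - 9)² = (-52 - 9)² = (-61)² = 3721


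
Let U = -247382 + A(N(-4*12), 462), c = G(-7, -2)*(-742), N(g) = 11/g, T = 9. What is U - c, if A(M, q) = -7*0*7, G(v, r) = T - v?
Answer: -235510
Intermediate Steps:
G(v, r) = 9 - v
A(M, q) = 0 (A(M, q) = 0*7 = 0)
c = -11872 (c = (9 - 1*(-7))*(-742) = (9 + 7)*(-742) = 16*(-742) = -11872)
U = -247382 (U = -247382 + 0 = -247382)
U - c = -247382 - 1*(-11872) = -247382 + 11872 = -235510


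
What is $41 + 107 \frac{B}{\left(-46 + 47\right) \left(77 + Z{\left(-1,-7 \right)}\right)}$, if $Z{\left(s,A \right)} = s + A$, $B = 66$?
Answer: $\frac{3297}{23} \approx 143.35$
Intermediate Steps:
$Z{\left(s,A \right)} = A + s$
$41 + 107 \frac{B}{\left(-46 + 47\right) \left(77 + Z{\left(-1,-7 \right)}\right)} = 41 + 107 \frac{66}{\left(-46 + 47\right) \left(77 - 8\right)} = 41 + 107 \frac{66}{1 \left(77 - 8\right)} = 41 + 107 \frac{66}{1 \cdot 69} = 41 + 107 \cdot \frac{66}{69} = 41 + 107 \cdot 66 \cdot \frac{1}{69} = 41 + 107 \cdot \frac{22}{23} = 41 + \frac{2354}{23} = \frac{3297}{23}$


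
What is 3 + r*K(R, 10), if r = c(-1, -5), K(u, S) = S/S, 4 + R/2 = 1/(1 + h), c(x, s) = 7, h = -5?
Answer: 10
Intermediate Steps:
R = -17/2 (R = -8 + 2/(1 - 5) = -8 + 2/(-4) = -8 + 2*(-1/4) = -8 - 1/2 = -17/2 ≈ -8.5000)
K(u, S) = 1
r = 7
3 + r*K(R, 10) = 3 + 7*1 = 3 + 7 = 10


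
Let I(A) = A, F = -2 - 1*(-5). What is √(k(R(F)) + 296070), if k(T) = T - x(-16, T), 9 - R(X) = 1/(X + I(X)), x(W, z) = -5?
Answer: √10659018/6 ≈ 544.14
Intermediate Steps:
F = 3 (F = -2 + 5 = 3)
R(X) = 9 - 1/(2*X) (R(X) = 9 - 1/(X + X) = 9 - 1/(2*X))
k(T) = 5 + T (k(T) = T - 1*(-5) = T + 5 = 5 + T)
√(k(R(F)) + 296070) = √((5 + (9 - ½/3)) + 296070) = √((5 + (9 - ½*⅓)) + 296070) = √((5 + (9 - ⅙)) + 296070) = √((5 + 53/6) + 296070) = √(83/6 + 296070) = √(1776503/6) = √10659018/6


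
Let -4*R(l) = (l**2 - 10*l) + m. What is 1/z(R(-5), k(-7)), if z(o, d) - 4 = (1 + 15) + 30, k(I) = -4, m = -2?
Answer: 1/50 ≈ 0.020000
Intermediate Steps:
R(l) = 1/2 - l**2/4 + 5*l/2 (R(l) = -((l**2 - 10*l) - 2)/4 = -(-2 + l**2 - 10*l)/4 = 1/2 - l**2/4 + 5*l/2)
z(o, d) = 50 (z(o, d) = 4 + ((1 + 15) + 30) = 4 + (16 + 30) = 4 + 46 = 50)
1/z(R(-5), k(-7)) = 1/50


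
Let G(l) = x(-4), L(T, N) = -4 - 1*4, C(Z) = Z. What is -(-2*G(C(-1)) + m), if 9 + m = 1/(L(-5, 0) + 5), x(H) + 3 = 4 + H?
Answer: 10/3 ≈ 3.3333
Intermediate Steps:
x(H) = 1 + H (x(H) = -3 + (4 + H) = 1 + H)
L(T, N) = -8 (L(T, N) = -4 - 4 = -8)
G(l) = -3 (G(l) = 1 - 4 = -3)
m = -28/3 (m = -9 + 1/(-8 + 5) = -9 + 1/(-3) = -9 - ⅓ = -28/3 ≈ -9.3333)
-(-2*G(C(-1)) + m) = -(-2*(-3) - 28/3) = -(6 - 28/3) = -1*(-10/3) = 10/3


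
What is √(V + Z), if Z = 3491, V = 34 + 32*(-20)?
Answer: √2885 ≈ 53.712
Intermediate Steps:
V = -606 (V = 34 - 640 = -606)
√(V + Z) = √(-606 + 3491) = √2885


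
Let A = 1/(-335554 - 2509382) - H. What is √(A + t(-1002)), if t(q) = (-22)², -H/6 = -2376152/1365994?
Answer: √49665845605753396633392030/323847125532 ≈ 21.762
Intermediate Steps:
H = 7128456/682997 (H = -(-14256912)/1365994 = -6*(-1188076/682997) = 7128456/682997 ≈ 10.437)
t(q) = 484
A = -20280001781813/1943082753192 (A = 1/(-335554 - 2509382) - 1*7128456/682997 = 1/(-2844936) - 7128456/682997 = -1/2844936 - 7128456/682997 = -20280001781813/1943082753192 ≈ -10.437)
√(A + t(-1002)) = √(-20280001781813/1943082753192 + 484) = √(920172050763115/1943082753192) = √49665845605753396633392030/323847125532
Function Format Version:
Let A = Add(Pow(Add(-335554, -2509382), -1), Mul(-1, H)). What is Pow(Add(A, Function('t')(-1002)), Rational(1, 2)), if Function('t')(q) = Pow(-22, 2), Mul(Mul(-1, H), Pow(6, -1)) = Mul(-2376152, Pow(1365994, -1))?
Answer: Mul(Rational(1, 323847125532), Pow(49665845605753396633392030, Rational(1, 2))) ≈ 21.762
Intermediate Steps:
H = Rational(7128456, 682997) (H = Mul(-6, Mul(-2376152, Pow(1365994, -1))) = Mul(-6, Mul(-2376152, Rational(1, 1365994))) = Mul(-6, Rational(-1188076, 682997)) = Rational(7128456, 682997) ≈ 10.437)
Function('t')(q) = 484
A = Rational(-20280001781813, 1943082753192) (A = Add(Pow(Add(-335554, -2509382), -1), Mul(-1, Rational(7128456, 682997))) = Add(Pow(-2844936, -1), Rational(-7128456, 682997)) = Add(Rational(-1, 2844936), Rational(-7128456, 682997)) = Rational(-20280001781813, 1943082753192) ≈ -10.437)
Pow(Add(A, Function('t')(-1002)), Rational(1, 2)) = Pow(Add(Rational(-20280001781813, 1943082753192), 484), Rational(1, 2)) = Pow(Rational(920172050763115, 1943082753192), Rational(1, 2)) = Mul(Rational(1, 323847125532), Pow(49665845605753396633392030, Rational(1, 2)))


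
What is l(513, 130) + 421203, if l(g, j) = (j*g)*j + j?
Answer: 9091033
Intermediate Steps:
l(g, j) = j + g*j² (l(g, j) = (g*j)*j + j = g*j² + j = j + g*j²)
l(513, 130) + 421203 = 130*(1 + 513*130) + 421203 = 130*(1 + 66690) + 421203 = 130*66691 + 421203 = 8669830 + 421203 = 9091033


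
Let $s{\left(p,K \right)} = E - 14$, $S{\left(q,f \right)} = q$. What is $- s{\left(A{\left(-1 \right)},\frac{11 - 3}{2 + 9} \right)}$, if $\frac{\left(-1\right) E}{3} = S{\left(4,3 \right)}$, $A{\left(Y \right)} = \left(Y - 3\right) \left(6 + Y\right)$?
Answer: $26$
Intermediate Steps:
$A{\left(Y \right)} = \left(-3 + Y\right) \left(6 + Y\right)$
$E = -12$ ($E = \left(-3\right) 4 = -12$)
$s{\left(p,K \right)} = -26$ ($s{\left(p,K \right)} = -12 - 14 = -26$)
$- s{\left(A{\left(-1 \right)},\frac{11 - 3}{2 + 9} \right)} = \left(-1\right) \left(-26\right) = 26$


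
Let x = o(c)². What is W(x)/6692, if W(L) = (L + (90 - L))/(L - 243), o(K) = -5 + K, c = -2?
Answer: -45/649124 ≈ -6.9324e-5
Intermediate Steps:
x = 49 (x = (-5 - 2)² = (-7)² = 49)
W(L) = 90/(-243 + L)
W(x)/6692 = (90/(-243 + 49))/6692 = (90/(-194))*(1/6692) = (90*(-1/194))*(1/6692) = -45/97*1/6692 = -45/649124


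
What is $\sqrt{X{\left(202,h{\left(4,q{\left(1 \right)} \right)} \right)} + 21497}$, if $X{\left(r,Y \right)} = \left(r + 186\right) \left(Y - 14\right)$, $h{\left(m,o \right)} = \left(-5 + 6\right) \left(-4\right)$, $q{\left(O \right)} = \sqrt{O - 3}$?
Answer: $\sqrt{14513} \approx 120.47$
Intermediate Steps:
$q{\left(O \right)} = \sqrt{-3 + O}$
$h{\left(m,o \right)} = -4$ ($h{\left(m,o \right)} = 1 \left(-4\right) = -4$)
$X{\left(r,Y \right)} = \left(-14 + Y\right) \left(186 + r\right)$ ($X{\left(r,Y \right)} = \left(186 + r\right) \left(-14 + Y\right) = \left(-14 + Y\right) \left(186 + r\right)$)
$\sqrt{X{\left(202,h{\left(4,q{\left(1 \right)} \right)} \right)} + 21497} = \sqrt{\left(-2604 - 2828 + 186 \left(-4\right) - 808\right) + 21497} = \sqrt{\left(-2604 - 2828 - 744 - 808\right) + 21497} = \sqrt{-6984 + 21497} = \sqrt{14513}$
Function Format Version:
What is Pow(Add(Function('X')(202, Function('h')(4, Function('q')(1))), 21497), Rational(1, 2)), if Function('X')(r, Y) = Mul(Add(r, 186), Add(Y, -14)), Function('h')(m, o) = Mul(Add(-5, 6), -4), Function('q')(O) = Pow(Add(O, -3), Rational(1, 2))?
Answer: Pow(14513, Rational(1, 2)) ≈ 120.47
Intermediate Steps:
Function('q')(O) = Pow(Add(-3, O), Rational(1, 2))
Function('h')(m, o) = -4 (Function('h')(m, o) = Mul(1, -4) = -4)
Function('X')(r, Y) = Mul(Add(-14, Y), Add(186, r)) (Function('X')(r, Y) = Mul(Add(186, r), Add(-14, Y)) = Mul(Add(-14, Y), Add(186, r)))
Pow(Add(Function('X')(202, Function('h')(4, Function('q')(1))), 21497), Rational(1, 2)) = Pow(Add(Add(-2604, Mul(-14, 202), Mul(186, -4), Mul(-4, 202)), 21497), Rational(1, 2)) = Pow(Add(Add(-2604, -2828, -744, -808), 21497), Rational(1, 2)) = Pow(Add(-6984, 21497), Rational(1, 2)) = Pow(14513, Rational(1, 2))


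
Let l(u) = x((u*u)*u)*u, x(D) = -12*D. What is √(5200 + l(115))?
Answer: 70*I*√428327 ≈ 45813.0*I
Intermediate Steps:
l(u) = -12*u⁴ (l(u) = (-12*u*u*u)*u = (-12*u²*u)*u = (-12*u³)*u = -12*u⁴)
√(5200 + l(115)) = √(5200 - 12*115⁴) = √(5200 - 12*174900625) = √(5200 - 2098807500) = √(-2098802300) = 70*I*√428327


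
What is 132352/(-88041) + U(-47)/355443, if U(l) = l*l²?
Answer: -18728090893/10431185721 ≈ -1.7954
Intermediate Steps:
U(l) = l³
132352/(-88041) + U(-47)/355443 = 132352/(-88041) + (-47)³/355443 = 132352*(-1/88041) - 103823*1/355443 = -132352/88041 - 103823/355443 = -18728090893/10431185721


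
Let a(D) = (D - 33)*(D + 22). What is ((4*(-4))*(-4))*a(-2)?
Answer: -44800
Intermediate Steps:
a(D) = (-33 + D)*(22 + D)
((4*(-4))*(-4))*a(-2) = ((4*(-4))*(-4))*(-726 + (-2)**2 - 11*(-2)) = (-16*(-4))*(-726 + 4 + 22) = 64*(-700) = -44800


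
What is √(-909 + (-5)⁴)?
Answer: 2*I*√71 ≈ 16.852*I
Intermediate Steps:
√(-909 + (-5)⁴) = √(-909 + 625) = √(-284) = 2*I*√71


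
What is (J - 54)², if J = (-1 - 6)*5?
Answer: 7921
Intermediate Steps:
J = -35 (J = -7*5 = -35)
(J - 54)² = (-35 - 54)² = (-89)² = 7921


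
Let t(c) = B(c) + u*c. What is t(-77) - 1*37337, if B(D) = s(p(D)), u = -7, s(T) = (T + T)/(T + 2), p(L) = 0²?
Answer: -36798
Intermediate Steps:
p(L) = 0
s(T) = 2*T/(2 + T) (s(T) = (2*T)/(2 + T) = 2*T/(2 + T))
B(D) = 0 (B(D) = 2*0/(2 + 0) = 2*0/2 = 2*0*(½) = 0)
t(c) = -7*c (t(c) = 0 - 7*c = -7*c)
t(-77) - 1*37337 = -7*(-77) - 1*37337 = 539 - 37337 = -36798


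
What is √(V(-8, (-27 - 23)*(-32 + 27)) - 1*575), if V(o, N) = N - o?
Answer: I*√317 ≈ 17.805*I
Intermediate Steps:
√(V(-8, (-27 - 23)*(-32 + 27)) - 1*575) = √(((-27 - 23)*(-32 + 27) - 1*(-8)) - 1*575) = √((-50*(-5) + 8) - 575) = √((250 + 8) - 575) = √(258 - 575) = √(-317) = I*√317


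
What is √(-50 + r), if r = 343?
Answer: √293 ≈ 17.117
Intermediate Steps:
√(-50 + r) = √(-50 + 343) = √293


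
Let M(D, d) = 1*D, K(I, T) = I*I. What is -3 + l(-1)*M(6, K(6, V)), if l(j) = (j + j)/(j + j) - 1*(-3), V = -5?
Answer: 21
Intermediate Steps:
l(j) = 4 (l(j) = (2*j)/((2*j)) + 3 = (2*j)*(1/(2*j)) + 3 = 1 + 3 = 4)
K(I, T) = I²
M(D, d) = D
-3 + l(-1)*M(6, K(6, V)) = -3 + 4*6 = -3 + 24 = 21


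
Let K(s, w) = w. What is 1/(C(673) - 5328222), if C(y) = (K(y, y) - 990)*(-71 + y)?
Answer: -1/5519056 ≈ -1.8119e-7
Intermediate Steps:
C(y) = (-990 + y)*(-71 + y) (C(y) = (y - 990)*(-71 + y) = (-990 + y)*(-71 + y))
1/(C(673) - 5328222) = 1/((70290 + 673² - 1061*673) - 5328222) = 1/((70290 + 452929 - 714053) - 5328222) = 1/(-190834 - 5328222) = 1/(-5519056) = -1/5519056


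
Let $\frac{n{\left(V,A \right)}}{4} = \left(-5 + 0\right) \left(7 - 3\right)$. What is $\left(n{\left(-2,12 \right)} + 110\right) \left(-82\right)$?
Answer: $-2460$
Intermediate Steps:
$n{\left(V,A \right)} = -80$ ($n{\left(V,A \right)} = 4 \left(-5 + 0\right) \left(7 - 3\right) = 4 \left(\left(-5\right) 4\right) = 4 \left(-20\right) = -80$)
$\left(n{\left(-2,12 \right)} + 110\right) \left(-82\right) = \left(-80 + 110\right) \left(-82\right) = 30 \left(-82\right) = -2460$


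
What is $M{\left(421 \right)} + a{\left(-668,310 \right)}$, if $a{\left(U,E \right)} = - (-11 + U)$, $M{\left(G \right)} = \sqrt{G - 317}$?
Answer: $679 + 2 \sqrt{26} \approx 689.2$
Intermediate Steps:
$M{\left(G \right)} = \sqrt{-317 + G}$
$a{\left(U,E \right)} = 11 - U$
$M{\left(421 \right)} + a{\left(-668,310 \right)} = \sqrt{-317 + 421} + \left(11 - -668\right) = \sqrt{104} + \left(11 + 668\right) = 2 \sqrt{26} + 679 = 679 + 2 \sqrt{26}$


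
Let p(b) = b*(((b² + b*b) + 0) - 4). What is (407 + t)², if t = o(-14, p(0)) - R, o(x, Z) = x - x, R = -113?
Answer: 270400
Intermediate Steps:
p(b) = b*(-4 + 2*b²) (p(b) = b*(((b² + b²) + 0) - 4) = b*((2*b² + 0) - 4) = b*(2*b² - 4) = b*(-4 + 2*b²))
o(x, Z) = 0
t = 113 (t = 0 - 1*(-113) = 0 + 113 = 113)
(407 + t)² = (407 + 113)² = 520² = 270400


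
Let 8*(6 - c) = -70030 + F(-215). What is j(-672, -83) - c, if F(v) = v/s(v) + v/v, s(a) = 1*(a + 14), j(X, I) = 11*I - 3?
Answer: -7779095/804 ≈ -9675.5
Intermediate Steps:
j(X, I) = -3 + 11*I
s(a) = 14 + a (s(a) = 1*(14 + a) = 14 + a)
F(v) = 1 + v/(14 + v) (F(v) = v/(14 + v) + v/v = v/(14 + v) + 1 = 1 + v/(14 + v))
c = 7042631/804 (c = 6 - (-70030 + 2*(7 - 215)/(14 - 215))/8 = 6 - (-70030 + 2*(-208)/(-201))/8 = 6 - (-70030 + 2*(-1/201)*(-208))/8 = 6 - (-70030 + 416/201)/8 = 6 - 1/8*(-14075614/201) = 6 + 7037807/804 = 7042631/804 ≈ 8759.5)
j(-672, -83) - c = (-3 + 11*(-83)) - 1*7042631/804 = (-3 - 913) - 7042631/804 = -916 - 7042631/804 = -7779095/804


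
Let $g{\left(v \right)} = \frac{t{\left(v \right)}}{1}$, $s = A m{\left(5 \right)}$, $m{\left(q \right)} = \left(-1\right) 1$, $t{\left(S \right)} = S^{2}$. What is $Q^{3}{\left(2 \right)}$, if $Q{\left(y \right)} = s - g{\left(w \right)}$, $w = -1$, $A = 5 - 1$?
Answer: $-125$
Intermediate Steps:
$m{\left(q \right)} = -1$
$A = 4$ ($A = 5 - 1 = 4$)
$s = -4$ ($s = 4 \left(-1\right) = -4$)
$g{\left(v \right)} = v^{2}$ ($g{\left(v \right)} = \frac{v^{2}}{1} = v^{2} \cdot 1 = v^{2}$)
$Q{\left(y \right)} = -5$ ($Q{\left(y \right)} = -4 - \left(-1\right)^{2} = -4 - 1 = -5$)
$Q^{3}{\left(2 \right)} = \left(-5\right)^{3} = -125$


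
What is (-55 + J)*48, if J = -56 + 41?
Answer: -3360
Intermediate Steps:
J = -15
(-55 + J)*48 = (-55 - 15)*48 = -70*48 = -3360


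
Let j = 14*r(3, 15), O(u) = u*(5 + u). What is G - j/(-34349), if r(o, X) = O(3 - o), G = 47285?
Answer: 47285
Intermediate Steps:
r(o, X) = (3 - o)*(8 - o) (r(o, X) = (3 - o)*(5 + (3 - o)) = (3 - o)*(8 - o))
j = 0 (j = 14*((-8 + 3)*(-3 + 3)) = 14*(-5*0) = 14*0 = 0)
G - j/(-34349) = 47285 - 0/(-34349) = 47285 - 0*(-1)/34349 = 47285 - 1*0 = 47285 + 0 = 47285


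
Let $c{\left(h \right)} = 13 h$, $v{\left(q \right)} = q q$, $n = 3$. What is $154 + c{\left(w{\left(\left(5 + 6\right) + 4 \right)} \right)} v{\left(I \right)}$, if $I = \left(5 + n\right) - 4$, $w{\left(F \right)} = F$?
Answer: $3274$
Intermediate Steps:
$I = 4$ ($I = \left(5 + 3\right) - 4 = 8 - 4 = 4$)
$v{\left(q \right)} = q^{2}$
$154 + c{\left(w{\left(\left(5 + 6\right) + 4 \right)} \right)} v{\left(I \right)} = 154 + 13 \left(\left(5 + 6\right) + 4\right) 4^{2} = 154 + 13 \left(11 + 4\right) 16 = 154 + 13 \cdot 15 \cdot 16 = 154 + 195 \cdot 16 = 154 + 3120 = 3274$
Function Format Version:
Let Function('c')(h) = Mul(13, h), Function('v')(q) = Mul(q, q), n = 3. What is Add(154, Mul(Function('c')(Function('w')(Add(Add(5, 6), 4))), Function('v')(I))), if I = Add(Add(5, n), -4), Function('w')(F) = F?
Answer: 3274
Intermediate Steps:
I = 4 (I = Add(Add(5, 3), -4) = Add(8, -4) = 4)
Function('v')(q) = Pow(q, 2)
Add(154, Mul(Function('c')(Function('w')(Add(Add(5, 6), 4))), Function('v')(I))) = Add(154, Mul(Mul(13, Add(Add(5, 6), 4)), Pow(4, 2))) = Add(154, Mul(Mul(13, Add(11, 4)), 16)) = Add(154, Mul(Mul(13, 15), 16)) = Add(154, Mul(195, 16)) = Add(154, 3120) = 3274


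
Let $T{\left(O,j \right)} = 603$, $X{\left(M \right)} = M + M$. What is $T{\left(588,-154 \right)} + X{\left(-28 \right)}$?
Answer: $547$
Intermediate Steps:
$X{\left(M \right)} = 2 M$
$T{\left(588,-154 \right)} + X{\left(-28 \right)} = 603 + 2 \left(-28\right) = 603 - 56 = 547$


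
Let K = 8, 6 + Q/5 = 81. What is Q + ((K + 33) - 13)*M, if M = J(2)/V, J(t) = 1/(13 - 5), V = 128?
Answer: 96007/256 ≈ 375.03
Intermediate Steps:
Q = 375 (Q = -30 + 5*81 = -30 + 405 = 375)
J(t) = ⅛ (J(t) = 1/8 = ⅛)
M = 1/1024 (M = (⅛)/128 = (⅛)*(1/128) = 1/1024 ≈ 0.00097656)
Q + ((K + 33) - 13)*M = 375 + ((8 + 33) - 13)*(1/1024) = 375 + (41 - 13)*(1/1024) = 375 + 28*(1/1024) = 375 + 7/256 = 96007/256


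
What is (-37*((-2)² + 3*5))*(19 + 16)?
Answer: -24605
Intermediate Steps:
(-37*((-2)² + 3*5))*(19 + 16) = -37*(4 + 15)*35 = -37*19*35 = -703*35 = -24605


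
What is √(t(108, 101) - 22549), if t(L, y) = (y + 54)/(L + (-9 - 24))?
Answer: 2*I*√1268265/15 ≈ 150.16*I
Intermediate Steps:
t(L, y) = (54 + y)/(-33 + L) (t(L, y) = (54 + y)/(L - 33) = (54 + y)/(-33 + L))
√(t(108, 101) - 22549) = √((54 + 101)/(-33 + 108) - 22549) = √(155/75 - 22549) = √((1/75)*155 - 22549) = √(31/15 - 22549) = √(-338204/15) = 2*I*√1268265/15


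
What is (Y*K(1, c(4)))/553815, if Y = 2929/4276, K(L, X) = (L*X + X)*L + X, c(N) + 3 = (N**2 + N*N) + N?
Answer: 32219/263123660 ≈ 0.00012245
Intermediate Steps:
c(N) = -3 + N + 2*N**2 (c(N) = -3 + ((N**2 + N*N) + N) = -3 + ((N**2 + N**2) + N) = -3 + (2*N**2 + N) = -3 + (N + 2*N**2) = -3 + N + 2*N**2)
K(L, X) = X + L*(X + L*X) (K(L, X) = (X + L*X)*L + X = L*(X + L*X) + X = X + L*(X + L*X))
Y = 2929/4276 (Y = 2929*(1/4276) = 2929/4276 ≈ 0.68499)
(Y*K(1, c(4)))/553815 = (2929*((-3 + 4 + 2*4**2)*(1 + 1 + 1**2))/4276)/553815 = (2929*((-3 + 4 + 2*16)*(1 + 1 + 1))/4276)*(1/553815) = (2929*((-3 + 4 + 32)*3)/4276)*(1/553815) = (2929*(33*3)/4276)*(1/553815) = ((2929/4276)*99)*(1/553815) = (289971/4276)*(1/553815) = 32219/263123660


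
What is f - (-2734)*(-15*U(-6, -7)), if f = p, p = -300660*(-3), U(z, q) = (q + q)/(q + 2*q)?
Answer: 874640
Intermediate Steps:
U(z, q) = 2/3 (U(z, q) = (2*q)/((3*q)) = (2*q)*(1/(3*q)) = 2/3)
p = 901980
f = 901980
f - (-2734)*(-15*U(-6, -7)) = 901980 - (-2734)*(-15*2/3) = 901980 - (-2734)*(-10) = 901980 - 1*27340 = 901980 - 27340 = 874640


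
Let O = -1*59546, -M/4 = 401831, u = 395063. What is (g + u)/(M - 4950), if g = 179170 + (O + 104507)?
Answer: -309597/806137 ≈ -0.38405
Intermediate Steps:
M = -1607324 (M = -4*401831 = -1607324)
O = -59546
g = 224131 (g = 179170 + (-59546 + 104507) = 179170 + 44961 = 224131)
(g + u)/(M - 4950) = (224131 + 395063)/(-1607324 - 4950) = 619194/(-1612274) = 619194*(-1/1612274) = -309597/806137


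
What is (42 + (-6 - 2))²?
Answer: 1156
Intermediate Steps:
(42 + (-6 - 2))² = (42 - 8)² = 34² = 1156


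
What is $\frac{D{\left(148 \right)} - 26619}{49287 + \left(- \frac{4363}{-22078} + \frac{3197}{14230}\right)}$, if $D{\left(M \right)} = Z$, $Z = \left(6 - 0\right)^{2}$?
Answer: $- \frac{695964959585}{1290385541803} \approx -0.53935$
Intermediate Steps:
$Z = 36$ ($Z = \left(6 + \left(-5 + 5\right)\right)^{2} = \left(6 + 0\right)^{2} = 6^{2} = 36$)
$D{\left(M \right)} = 36$
$\frac{D{\left(148 \right)} - 26619}{49287 + \left(- \frac{4363}{-22078} + \frac{3197}{14230}\right)} = \frac{36 - 26619}{49287 + \left(- \frac{4363}{-22078} + \frac{3197}{14230}\right)} = - \frac{26583}{49287 + \left(\left(-4363\right) \left(- \frac{1}{22078}\right) + 3197 \cdot \frac{1}{14230}\right)} = - \frac{26583}{49287 + \left(\frac{4363}{22078} + \frac{3197}{14230}\right)} = - \frac{26583}{49287 + \frac{33167214}{78542485}} = - \frac{26583}{\frac{3871156625409}{78542485}} = \left(-26583\right) \frac{78542485}{3871156625409} = - \frac{695964959585}{1290385541803}$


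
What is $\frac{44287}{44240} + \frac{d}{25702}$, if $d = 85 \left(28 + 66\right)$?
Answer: $\frac{745871037}{568528240} \approx 1.3119$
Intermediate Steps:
$d = 7990$ ($d = 85 \cdot 94 = 7990$)
$\frac{44287}{44240} + \frac{d}{25702} = \frac{44287}{44240} + \frac{7990}{25702} = 44287 \cdot \frac{1}{44240} + 7990 \cdot \frac{1}{25702} = \frac{44287}{44240} + \frac{3995}{12851} = \frac{745871037}{568528240}$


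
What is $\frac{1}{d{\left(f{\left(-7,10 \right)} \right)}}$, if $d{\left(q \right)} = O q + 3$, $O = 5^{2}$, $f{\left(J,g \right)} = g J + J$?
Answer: $- \frac{1}{1922} \approx -0.00052029$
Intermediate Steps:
$f{\left(J,g \right)} = J + J g$ ($f{\left(J,g \right)} = J g + J = J + J g$)
$O = 25$
$d{\left(q \right)} = 3 + 25 q$ ($d{\left(q \right)} = 25 q + 3 = 3 + 25 q$)
$\frac{1}{d{\left(f{\left(-7,10 \right)} \right)}} = \frac{1}{3 + 25 \left(- 7 \left(1 + 10\right)\right)} = \frac{1}{3 + 25 \left(\left(-7\right) 11\right)} = \frac{1}{3 + 25 \left(-77\right)} = \frac{1}{3 - 1925} = \frac{1}{-1922} = - \frac{1}{1922}$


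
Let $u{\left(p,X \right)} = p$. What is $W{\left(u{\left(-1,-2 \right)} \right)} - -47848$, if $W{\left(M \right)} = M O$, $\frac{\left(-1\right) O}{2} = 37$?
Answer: $47922$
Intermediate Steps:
$O = -74$ ($O = \left(-2\right) 37 = -74$)
$W{\left(M \right)} = - 74 M$ ($W{\left(M \right)} = M \left(-74\right) = - 74 M$)
$W{\left(u{\left(-1,-2 \right)} \right)} - -47848 = \left(-74\right) \left(-1\right) - -47848 = 74 + 47848 = 47922$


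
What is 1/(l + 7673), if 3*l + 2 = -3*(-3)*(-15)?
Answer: 3/22882 ≈ 0.00013111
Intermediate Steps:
l = -137/3 (l = -2/3 + (-3*(-3)*(-15))/3 = -2/3 + (9*(-15))/3 = -2/3 + (1/3)*(-135) = -2/3 - 45 = -137/3 ≈ -45.667)
1/(l + 7673) = 1/(-137/3 + 7673) = 1/(22882/3) = 3/22882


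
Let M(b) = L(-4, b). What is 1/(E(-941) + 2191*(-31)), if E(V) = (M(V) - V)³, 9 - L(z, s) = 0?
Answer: 1/857307079 ≈ 1.1664e-9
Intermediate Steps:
L(z, s) = 9 (L(z, s) = 9 - 1*0 = 9 + 0 = 9)
M(b) = 9
E(V) = (9 - V)³
1/(E(-941) + 2191*(-31)) = 1/(-(-9 - 941)³ + 2191*(-31)) = 1/(-1*(-950)³ - 67921) = 1/(-1*(-857375000) - 67921) = 1/(857375000 - 67921) = 1/857307079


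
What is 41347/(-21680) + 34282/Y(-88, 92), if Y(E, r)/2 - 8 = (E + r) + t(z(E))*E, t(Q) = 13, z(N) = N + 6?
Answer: -104605421/6135440 ≈ -17.049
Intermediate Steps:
z(N) = 6 + N
Y(E, r) = 16 + 2*r + 28*E (Y(E, r) = 16 + 2*((E + r) + 13*E) = 16 + 2*(r + 14*E) = 16 + (2*r + 28*E) = 16 + 2*r + 28*E)
41347/(-21680) + 34282/Y(-88, 92) = 41347/(-21680) + 34282/(16 + 2*92 + 28*(-88)) = 41347*(-1/21680) + 34282/(16 + 184 - 2464) = -41347/21680 + 34282/(-2264) = -41347/21680 + 34282*(-1/2264) = -41347/21680 - 17141/1132 = -104605421/6135440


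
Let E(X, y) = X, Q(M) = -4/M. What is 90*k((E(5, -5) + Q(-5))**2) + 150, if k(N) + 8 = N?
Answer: 12288/5 ≈ 2457.6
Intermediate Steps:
k(N) = -8 + N
90*k((E(5, -5) + Q(-5))**2) + 150 = 90*(-8 + (5 - 4/(-5))**2) + 150 = 90*(-8 + (5 - 4*(-1/5))**2) + 150 = 90*(-8 + (5 + 4/5)**2) + 150 = 90*(-8 + (29/5)**2) + 150 = 90*(-8 + 841/25) + 150 = 90*(641/25) + 150 = 11538/5 + 150 = 12288/5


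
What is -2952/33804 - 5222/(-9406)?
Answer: 2066083/4416117 ≈ 0.46785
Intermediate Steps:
-2952/33804 - 5222/(-9406) = -2952*1/33804 - 5222*(-1/9406) = -82/939 + 2611/4703 = 2066083/4416117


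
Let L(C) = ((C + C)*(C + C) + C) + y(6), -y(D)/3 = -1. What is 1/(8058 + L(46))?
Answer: 1/16571 ≈ 6.0346e-5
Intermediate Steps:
y(D) = 3 (y(D) = -3*(-1) = 3)
L(C) = 3 + C + 4*C² (L(C) = ((C + C)*(C + C) + C) + 3 = ((2*C)*(2*C) + C) + 3 = (4*C² + C) + 3 = (C + 4*C²) + 3 = 3 + C + 4*C²)
1/(8058 + L(46)) = 1/(8058 + (3 + 46 + 4*46²)) = 1/(8058 + (3 + 46 + 4*2116)) = 1/(8058 + (3 + 46 + 8464)) = 1/(8058 + 8513) = 1/16571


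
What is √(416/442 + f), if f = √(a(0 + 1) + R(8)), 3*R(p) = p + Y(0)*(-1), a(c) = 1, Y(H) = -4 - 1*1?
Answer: 2*√(612 + 867*√3)/51 ≈ 1.8029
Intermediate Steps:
Y(H) = -5 (Y(H) = -4 - 1 = -5)
R(p) = 5/3 + p/3 (R(p) = (p - 5*(-1))/3 = (p + 5)/3 = (5 + p)/3 = 5/3 + p/3)
f = 4*√3/3 (f = √(1 + (5/3 + (⅓)*8)) = √(1 + (5/3 + 8/3)) = √(1 + 13/3) = √(16/3) = 4*√3/3 ≈ 2.3094)
√(416/442 + f) = √(416/442 + 4*√3/3) = √(416*(1/442) + 4*√3/3) = √(16/17 + 4*√3/3)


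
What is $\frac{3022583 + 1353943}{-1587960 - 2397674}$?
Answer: $- \frac{2188263}{1992817} \approx -1.0981$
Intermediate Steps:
$\frac{3022583 + 1353943}{-1587960 - 2397674} = \frac{4376526}{-3985634} = 4376526 \left(- \frac{1}{3985634}\right) = - \frac{2188263}{1992817}$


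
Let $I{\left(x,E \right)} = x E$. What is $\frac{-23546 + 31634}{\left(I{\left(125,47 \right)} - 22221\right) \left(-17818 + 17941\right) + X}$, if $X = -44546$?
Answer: $- \frac{1011}{256888} \approx -0.0039356$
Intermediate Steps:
$I{\left(x,E \right)} = E x$
$\frac{-23546 + 31634}{\left(I{\left(125,47 \right)} - 22221\right) \left(-17818 + 17941\right) + X} = \frac{-23546 + 31634}{\left(47 \cdot 125 - 22221\right) \left(-17818 + 17941\right) - 44546} = \frac{8088}{\left(5875 - 22221\right) 123 - 44546} = \frac{8088}{\left(-16346\right) 123 - 44546} = \frac{8088}{-2010558 - 44546} = \frac{8088}{-2055104} = 8088 \left(- \frac{1}{2055104}\right) = - \frac{1011}{256888}$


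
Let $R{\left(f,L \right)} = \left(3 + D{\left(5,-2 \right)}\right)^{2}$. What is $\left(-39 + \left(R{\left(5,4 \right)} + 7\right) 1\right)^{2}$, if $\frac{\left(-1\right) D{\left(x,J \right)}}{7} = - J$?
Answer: $7921$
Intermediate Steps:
$D{\left(x,J \right)} = 7 J$ ($D{\left(x,J \right)} = - 7 \left(- J\right) = 7 J$)
$R{\left(f,L \right)} = 121$ ($R{\left(f,L \right)} = \left(3 + 7 \left(-2\right)\right)^{2} = \left(3 - 14\right)^{2} = \left(-11\right)^{2} = 121$)
$\left(-39 + \left(R{\left(5,4 \right)} + 7\right) 1\right)^{2} = \left(-39 + \left(121 + 7\right) 1\right)^{2} = \left(-39 + 128 \cdot 1\right)^{2} = \left(-39 + 128\right)^{2} = 89^{2} = 7921$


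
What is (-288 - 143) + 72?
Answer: -359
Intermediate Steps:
(-288 - 143) + 72 = -431 + 72 = -359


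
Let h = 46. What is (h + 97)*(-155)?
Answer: -22165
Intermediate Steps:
(h + 97)*(-155) = (46 + 97)*(-155) = 143*(-155) = -22165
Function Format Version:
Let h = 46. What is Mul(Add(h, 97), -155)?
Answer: -22165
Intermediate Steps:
Mul(Add(h, 97), -155) = Mul(Add(46, 97), -155) = Mul(143, -155) = -22165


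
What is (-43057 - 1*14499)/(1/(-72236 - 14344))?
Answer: 4983198480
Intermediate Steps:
(-43057 - 1*14499)/(1/(-72236 - 14344)) = (-43057 - 14499)/(1/(-86580)) = -57556/(-1/86580) = -57556*(-86580) = 4983198480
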